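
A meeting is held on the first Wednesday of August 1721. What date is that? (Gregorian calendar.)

August 6, 1721

August 1, 1721 is a Friday.
The first Wednesday is therefore August 6 (5 days later).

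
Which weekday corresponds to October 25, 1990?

Thursday

Doomsday rule: the anchor day for the 1900s is Wednesday. For year 90: 90÷12 = 7 r 6, and 6÷4 = 1, so 7+6+1 = 14.
Wednesday + 14 ≡ Wednesday — that's 1990's doomsday.
In October the doomsday date is Oct 10.
Oct 25 is 15 days after Oct 10; 15 mod 7 = 1, so Wednesday + 1 = Thursday.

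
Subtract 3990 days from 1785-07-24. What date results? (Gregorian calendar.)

−365 (one year) → Jul 24, 1784 (3625 left).
−366 (one year; includes Feb 29, 1784) → Jul 24, 1783 (3259 left).
−365 (one year) → Jul 24, 1782 (2894 left).
−365 (one year) → Jul 24, 1781 (2529 left).
−365 (one year) → Jul 24, 1780 (2164 left).
−366 (one year; includes Feb 29, 1780) → Jul 24, 1779 (1798 left).
−365 (one year) → Jul 24, 1778 (1433 left).
−365 (one year) → Jul 24, 1777 (1068 left).
−365 (one year) → Jul 24, 1776 (703 left).
−366 (one year; includes Feb 29, 1776) → Jul 24, 1775 (337 left).
−24 → Jun 30, 1775 (end of Jun, 30 days; 313 left).
−30 → May 31, 1775 (end of May, 31 days; 283 left).
−31 → Apr 30, 1775 (end of Apr, 30 days; 252 left).
−30 → Mar 31, 1775 (end of Mar, 31 days; 222 left).
−31 → Feb 28, 1775 (end of Feb, 28 days; 191 left).
−28 → Jan 31, 1775 (end of Jan, 31 days; 163 left).
−31 → Dec 31, 1774 (end of Dec, 31 days; 132 left).
−31 → Nov 30, 1774 (end of Nov, 30 days; 101 left).
−30 → Oct 31, 1774 (end of Oct, 31 days; 71 left).
−31 → Sep 30, 1774 (end of Sep, 30 days; 40 left).
−30 → Aug 31, 1774 (end of Aug, 31 days; 10 left).
−10 → Aug 21, 1774.

August 21, 1774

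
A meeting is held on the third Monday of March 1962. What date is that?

March 1, 1962 is a Thursday.
The first Monday is therefore March 5 (4 days later).
The third Monday is 5 + 2×7 = March 19.

March 19, 1962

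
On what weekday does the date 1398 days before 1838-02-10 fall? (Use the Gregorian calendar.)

Feb 10, 1838 is a Saturday.
1398 mod 7 = 5, so 1398 days before a Saturday is Saturday − 5 = Monday.

Monday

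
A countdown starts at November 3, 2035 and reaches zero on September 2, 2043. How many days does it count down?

Nov 3, 2035 → Nov 3, 2036: 366 days (Feb 29, 2036 is in that span).
Nov 3, 2036 → Nov 3, 2037: 365 days.
Nov 3, 2037 → Nov 3, 2038: 365 days.
Nov 3, 2038 → Nov 3, 2039: 365 days.
Nov 3, 2039 → Nov 3, 2040: 366 days (Feb 29, 2040 is in that span).
Nov 3, 2040 → Nov 3, 2041: 365 days.
Nov 3, 2041 → Nov 3, 2042: 365 days.
Nov 3, 2042 → Dec 3, 2042: 30 days (November has 30).
Dec 3, 2042 → Jan 3, 2043: 31 days (December has 31).
Jan 3, 2043 → Feb 3, 2043: 31 days (January has 31).
Feb 3, 2043 → Mar 3, 2043: 28 days (February has 28).
Mar 3, 2043 → Apr 3, 2043: 31 days (March has 31).
Apr 3, 2043 → May 3, 2043: 30 days (April has 30).
May 3, 2043 → Jun 3, 2043: 31 days (May has 31).
Jun 3, 2043 → Jul 3, 2043: 30 days (June has 30).
Jul 3, 2043 → Aug 3, 2043: 31 days (July has 31).
Aug 3, 2043 → Sep 2, 2043: 30 days.
Total: 2860 days.

2860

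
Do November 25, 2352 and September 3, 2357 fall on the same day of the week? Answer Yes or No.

Yes

From Nov 25, 2352 to Sep 3, 2357 is 1743 days.
1743 mod 7 = 0, so they are the same weekday.
(Nov 25, 2352 is a Tuesday; Sep 3, 2357 is a Tuesday.)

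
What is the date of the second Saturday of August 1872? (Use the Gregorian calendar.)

August 1, 1872 is a Thursday.
The first Saturday is therefore August 3 (2 days later).
The second Saturday is 3 + 1×7 = August 10.

August 10, 1872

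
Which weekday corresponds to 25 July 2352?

Friday

Doomsday rule: the anchor day for the 2300s is Wednesday. For year 52: 52÷12 = 4 r 4, and 4÷4 = 1, so 4+4+1 = 9.
Wednesday + 9 ≡ Friday — that's 2352's doomsday.
In July the doomsday date is Jul 11.
Jul 25 is 14 days after Jul 11; 14 mod 7 = 0, so Friday + 0 = Friday.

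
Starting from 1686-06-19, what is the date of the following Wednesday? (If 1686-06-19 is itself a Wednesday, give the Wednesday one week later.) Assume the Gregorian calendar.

June 26, 1686

Jun 19, 1686 is a Wednesday.
From Wednesday to the next Wednesday is 7 days.
Jun 19, 1686 + 7 = Jun 26, 1686.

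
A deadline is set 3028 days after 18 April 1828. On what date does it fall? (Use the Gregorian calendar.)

August 2, 1836

+365 (one year) → Apr 18, 1829 (2663 left).
+365 (one year) → Apr 18, 1830 (2298 left).
+365 (one year) → Apr 18, 1831 (1933 left).
+366 (one year; includes Feb 29, 1832) → Apr 18, 1832 (1567 left).
+365 (one year) → Apr 18, 1833 (1202 left).
+365 (one year) → Apr 18, 1834 (837 left).
+365 (one year) → Apr 18, 1835 (472 left).
+366 (one year; includes Feb 29, 1836) → Apr 18, 1836 (106 left).
Apr has 30 days: +13 → May 1, 1836 (93 left).
May has 31 days: +31 → Jun 1, 1836 (62 left).
Jun has 30 days: +30 → Jul 1, 1836 (32 left).
Jul has 31 days: +31 → Aug 1, 1836 (1 left).
+1 → Aug 2, 1836.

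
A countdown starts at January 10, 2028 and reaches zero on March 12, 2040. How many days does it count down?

4445

Jan 10, 2028 → Jan 10, 2029: 366 days (Feb 29, 2028 is in that span).
Jan 10, 2029 → Jan 10, 2030: 365 days.
Jan 10, 2030 → Jan 10, 2031: 365 days.
Jan 10, 2031 → Jan 10, 2032: 365 days.
Jan 10, 2032 → Jan 10, 2033: 366 days (Feb 29, 2032 is in that span).
Jan 10, 2033 → Jan 10, 2034: 365 days.
Jan 10, 2034 → Jan 10, 2035: 365 days.
Jan 10, 2035 → Jan 10, 2036: 365 days.
Jan 10, 2036 → Jan 10, 2037: 366 days (Feb 29, 2036 is in that span).
Jan 10, 2037 → Jan 10, 2038: 365 days.
Jan 10, 2038 → Jan 10, 2039: 365 days.
Jan 10, 2039 → Jan 10, 2040: 365 days.
Jan 10, 2040 → Feb 10, 2040: 31 days (January has 31).
Feb 10, 2040 → Mar 10, 2040: 29 days (February has 29).
Mar 10, 2040 → Mar 12, 2040: 2 days.
Total: 4445 days.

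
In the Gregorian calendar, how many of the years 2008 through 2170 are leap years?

Multiples of 4 in [2008,2170]: 41.
Of those, multiples of 100: 1 (not leap unless ÷400).
Multiples of 400: 0.
Leap years = 41 − 1 + 0 = 40.

40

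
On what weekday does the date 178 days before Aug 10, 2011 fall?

Sunday

Aug 10, 2011 is a Wednesday.
178 mod 7 = 3, so 178 days before a Wednesday is Wednesday − 3 = Sunday.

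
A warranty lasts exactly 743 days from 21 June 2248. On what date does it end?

July 4, 2250

+365 (one year) → Jun 21, 2249 (378 left).
Jun has 30 days: +10 → Jul 1, 2249 (368 left).
Jul has 31 days: +31 → Aug 1, 2249 (337 left).
Aug has 31 days: +31 → Sep 1, 2249 (306 left).
Sep has 30 days: +30 → Oct 1, 2249 (276 left).
Oct has 31 days: +31 → Nov 1, 2249 (245 left).
Nov has 30 days: +30 → Dec 1, 2249 (215 left).
Dec has 31 days: +31 → Jan 1, 2250 (184 left).
Jan has 31 days: +31 → Feb 1, 2250 (153 left).
Feb has 28 days: +28 → Mar 1, 2250 (125 left).
Mar has 31 days: +31 → Apr 1, 2250 (94 left).
Apr has 30 days: +30 → May 1, 2250 (64 left).
May has 31 days: +31 → Jun 1, 2250 (33 left).
Jun has 30 days: +30 → Jul 1, 2250 (3 left).
+3 → Jul 4, 2250.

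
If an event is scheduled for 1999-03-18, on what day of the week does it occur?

Doomsday rule: the anchor day for the 1900s is Wednesday. For year 99: 99÷12 = 8 r 3, and 3÷4 = 0, so 8+3+0 = 11.
Wednesday + 11 ≡ Sunday — that's 1999's doomsday.
In March the doomsday date is Mar 14.
Mar 18 is 4 days after Mar 14; 4 mod 7 = 4, so Sunday + 4 = Thursday.

Thursday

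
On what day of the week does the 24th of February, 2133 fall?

Doomsday rule: the anchor day for the 2100s is Sunday. For year 33: 33÷12 = 2 r 9, and 9÷4 = 2, so 2+9+2 = 13.
Sunday + 13 ≡ Saturday — that's 2133's doomsday.
In February the doomsday date is Feb 28 (2133 is not a leap year).
Feb 24 is 4 days before Feb 28; 4 mod 7 = 4, so Saturday − 4 = Tuesday.

Tuesday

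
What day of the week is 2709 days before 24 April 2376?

Saturday

First find the weekday of Apr 24, 2376. Doomsday rule: the anchor day for the 2300s is Wednesday. For year 76: 76÷12 = 6 r 4, and 4÷4 = 1, so 6+4+1 = 11.
Wednesday + 11 ≡ Sunday — that's 2376's doomsday.
In April the doomsday date is Apr 4.
Apr 24 is 20 days after Apr 4; 20 mod 7 = 6, so Sunday + 6 = Saturday.
2709 mod 7 = 0, so 2709 days before a Saturday is Saturday − 0 = Saturday.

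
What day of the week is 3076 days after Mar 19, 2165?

Friday

First find the weekday of Mar 19, 2165. Doomsday rule: the anchor day for the 2100s is Sunday. For year 65: 65÷12 = 5 r 5, and 5÷4 = 1, so 5+5+1 = 11.
Sunday + 11 ≡ Thursday — that's 2165's doomsday.
In March the doomsday date is Mar 14.
Mar 19 is 5 days after Mar 14; 5 mod 7 = 5, so Thursday + 5 = Tuesday.
3076 mod 7 = 3, so 3076 days after a Tuesday is Tuesday + 3 = Friday.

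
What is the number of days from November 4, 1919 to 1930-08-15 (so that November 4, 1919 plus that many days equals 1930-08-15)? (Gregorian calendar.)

Nov 4, 1919 → Nov 4, 1920: 366 days (Feb 29, 1920 is in that span).
Nov 4, 1920 → Nov 4, 1921: 365 days.
Nov 4, 1921 → Nov 4, 1922: 365 days.
Nov 4, 1922 → Nov 4, 1923: 365 days.
Nov 4, 1923 → Nov 4, 1924: 366 days (Feb 29, 1924 is in that span).
Nov 4, 1924 → Nov 4, 1925: 365 days.
Nov 4, 1925 → Nov 4, 1926: 365 days.
Nov 4, 1926 → Nov 4, 1927: 365 days.
Nov 4, 1927 → Nov 4, 1928: 366 days (Feb 29, 1928 is in that span).
Nov 4, 1928 → Nov 4, 1929: 365 days.
Nov 4, 1929 → Dec 4, 1929: 30 days (November has 30).
Dec 4, 1929 → Jan 4, 1930: 31 days (December has 31).
Jan 4, 1930 → Feb 4, 1930: 31 days (January has 31).
Feb 4, 1930 → Mar 4, 1930: 28 days (February has 28).
Mar 4, 1930 → Apr 4, 1930: 31 days (March has 31).
Apr 4, 1930 → May 4, 1930: 30 days (April has 30).
May 4, 1930 → Jun 4, 1930: 31 days (May has 31).
Jun 4, 1930 → Jul 4, 1930: 30 days (June has 30).
Jul 4, 1930 → Aug 4, 1930: 31 days (July has 31).
Aug 4, 1930 → Aug 15, 1930: 11 days.
Total: 3937 days.

3937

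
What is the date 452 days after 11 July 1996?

+365 (one year) → Jul 11, 1997 (87 left).
Jul has 31 days: +21 → Aug 1, 1997 (66 left).
Aug has 31 days: +31 → Sep 1, 1997 (35 left).
Sep has 30 days: +30 → Oct 1, 1997 (5 left).
+5 → Oct 6, 1997.

October 6, 1997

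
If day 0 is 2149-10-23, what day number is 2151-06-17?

Oct 23, 2149 → Oct 23, 2150: 365 days.
Oct 23, 2150 → Nov 23, 2150: 31 days (October has 31).
Nov 23, 2150 → Dec 23, 2150: 30 days (November has 30).
Dec 23, 2150 → Jan 23, 2151: 31 days (December has 31).
Jan 23, 2151 → Feb 23, 2151: 31 days (January has 31).
Feb 23, 2151 → Mar 23, 2151: 28 days (February has 28).
Mar 23, 2151 → Apr 23, 2151: 31 days (March has 31).
Apr 23, 2151 → May 23, 2151: 30 days (April has 30).
May 23, 2151 → Jun 17, 2151: 25 days.
Total: 602 days.

602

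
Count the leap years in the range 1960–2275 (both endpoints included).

77

Multiples of 4 in [1960,2275]: 79.
Of those, multiples of 100: 3 (not leap unless ÷400).
Multiples of 400: 1.
Leap years = 79 − 3 + 1 = 77.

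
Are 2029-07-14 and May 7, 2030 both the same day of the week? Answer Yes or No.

From Jul 14, 2029 to May 7, 2030 is 297 days.
297 mod 7 = 3, so they are different weekdays.
(Jul 14, 2029 is a Saturday; May 7, 2030 is a Tuesday.)

No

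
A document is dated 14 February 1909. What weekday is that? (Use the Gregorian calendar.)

Sunday

Doomsday rule: the anchor day for the 1900s is Wednesday. For year 09: 9÷12 = 0 r 9, and 9÷4 = 2, so 0+9+2 = 11.
Wednesday + 11 ≡ Sunday — that's 1909's doomsday.
In February the doomsday date is Feb 28 (1909 is not a leap year).
Feb 14 is 14 days before Feb 28; 14 mod 7 = 0, so Sunday − 0 = Sunday.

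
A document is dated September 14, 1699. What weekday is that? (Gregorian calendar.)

Monday

Doomsday rule: the anchor day for the 1600s is Tuesday. For year 99: 99÷12 = 8 r 3, and 3÷4 = 0, so 8+3+0 = 11.
Tuesday + 11 ≡ Saturday — that's 1699's doomsday.
In September the doomsday date is Sep 5.
Sep 14 is 9 days after Sep 5; 9 mod 7 = 2, so Saturday + 2 = Monday.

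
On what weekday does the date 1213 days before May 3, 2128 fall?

Saturday

May 3, 2128 is a Monday.
1213 mod 7 = 2, so 1213 days before a Monday is Monday − 2 = Saturday.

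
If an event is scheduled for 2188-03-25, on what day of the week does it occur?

Doomsday rule: the anchor day for the 2100s is Sunday. For year 88: 88÷12 = 7 r 4, and 4÷4 = 1, so 7+4+1 = 12.
Sunday + 12 ≡ Friday — that's 2188's doomsday.
In March the doomsday date is Mar 14.
Mar 25 is 11 days after Mar 14; 11 mod 7 = 4, so Friday + 4 = Tuesday.

Tuesday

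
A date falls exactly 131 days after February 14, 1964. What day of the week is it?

Wednesday

Feb 14, 1964 is a Friday.
131 mod 7 = 5, so 131 days after a Friday is Friday + 5 = Wednesday.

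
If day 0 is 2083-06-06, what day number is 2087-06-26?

1481

Jun 6, 2083 → Jun 6, 2084: 366 days (Feb 29, 2084 is in that span).
Jun 6, 2084 → Jun 6, 2085: 365 days.
Jun 6, 2085 → Jun 6, 2086: 365 days.
Jun 6, 2086 → Jul 6, 2086: 30 days (June has 30).
Jul 6, 2086 → Aug 6, 2086: 31 days (July has 31).
Aug 6, 2086 → Sep 6, 2086: 31 days (August has 31).
Sep 6, 2086 → Oct 6, 2086: 30 days (September has 30).
Oct 6, 2086 → Nov 6, 2086: 31 days (October has 31).
Nov 6, 2086 → Dec 6, 2086: 30 days (November has 30).
Dec 6, 2086 → Jan 6, 2087: 31 days (December has 31).
Jan 6, 2087 → Feb 6, 2087: 31 days (January has 31).
Feb 6, 2087 → Mar 6, 2087: 28 days (February has 28).
Mar 6, 2087 → Apr 6, 2087: 31 days (March has 31).
Apr 6, 2087 → May 6, 2087: 30 days (April has 30).
May 6, 2087 → Jun 6, 2087: 31 days (May has 31).
Jun 6, 2087 → Jun 26, 2087: 20 days.
Total: 1481 days.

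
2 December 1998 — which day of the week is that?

Doomsday rule: the anchor day for the 1900s is Wednesday. For year 98: 98÷12 = 8 r 2, and 2÷4 = 0, so 8+2+0 = 10.
Wednesday + 10 ≡ Saturday — that's 1998's doomsday.
In December the doomsday date is Dec 12.
Dec 2 is 10 days before Dec 12; 10 mod 7 = 3, so Saturday − 3 = Wednesday.

Wednesday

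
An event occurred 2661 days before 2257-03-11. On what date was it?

−365 (one year) → Mar 11, 2256 (2296 left).
−366 (one year; includes Feb 29, 2256) → Mar 11, 2255 (1930 left).
−365 (one year) → Mar 11, 2254 (1565 left).
−365 (one year) → Mar 11, 2253 (1200 left).
−365 (one year) → Mar 11, 2252 (835 left).
−366 (one year; includes Feb 29, 2252) → Mar 11, 2251 (469 left).
−365 (one year) → Mar 11, 2250 (104 left).
−11 → Feb 28, 2250 (end of Feb, 28 days; 93 left).
−28 → Jan 31, 2250 (end of Jan, 31 days; 65 left).
−31 → Dec 31, 2249 (end of Dec, 31 days; 34 left).
−31 → Nov 30, 2249 (end of Nov, 30 days; 3 left).
−3 → Nov 27, 2249.

November 27, 2249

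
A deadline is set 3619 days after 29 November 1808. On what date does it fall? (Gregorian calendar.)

October 27, 1818

+365 (one year) → Nov 29, 1809 (3254 left).
+365 (one year) → Nov 29, 1810 (2889 left).
+365 (one year) → Nov 29, 1811 (2524 left).
+366 (one year; includes Feb 29, 1812) → Nov 29, 1812 (2158 left).
+365 (one year) → Nov 29, 1813 (1793 left).
+365 (one year) → Nov 29, 1814 (1428 left).
+365 (one year) → Nov 29, 1815 (1063 left).
+366 (one year; includes Feb 29, 1816) → Nov 29, 1816 (697 left).
+365 (one year) → Nov 29, 1817 (332 left).
Nov has 30 days: +2 → Dec 1, 1817 (330 left).
Dec has 31 days: +31 → Jan 1, 1818 (299 left).
Jan has 31 days: +31 → Feb 1, 1818 (268 left).
Feb has 28 days: +28 → Mar 1, 1818 (240 left).
Mar has 31 days: +31 → Apr 1, 1818 (209 left).
Apr has 30 days: +30 → May 1, 1818 (179 left).
May has 31 days: +31 → Jun 1, 1818 (148 left).
Jun has 30 days: +30 → Jul 1, 1818 (118 left).
Jul has 31 days: +31 → Aug 1, 1818 (87 left).
Aug has 31 days: +31 → Sep 1, 1818 (56 left).
Sep has 30 days: +30 → Oct 1, 1818 (26 left).
+26 → Oct 27, 1818.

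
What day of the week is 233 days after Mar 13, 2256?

Mar 13, 2256 is a Thursday.
233 mod 7 = 2, so 233 days after a Thursday is Thursday + 2 = Saturday.

Saturday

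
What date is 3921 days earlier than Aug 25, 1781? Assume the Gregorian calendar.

November 30, 1770

−365 (one year) → Aug 25, 1780 (3556 left).
−366 (one year; includes Feb 29, 1780) → Aug 25, 1779 (3190 left).
−365 (one year) → Aug 25, 1778 (2825 left).
−365 (one year) → Aug 25, 1777 (2460 left).
−365 (one year) → Aug 25, 1776 (2095 left).
−366 (one year; includes Feb 29, 1776) → Aug 25, 1775 (1729 left).
−365 (one year) → Aug 25, 1774 (1364 left).
−365 (one year) → Aug 25, 1773 (999 left).
−365 (one year) → Aug 25, 1772 (634 left).
−366 (one year; includes Feb 29, 1772) → Aug 25, 1771 (268 left).
−25 → Jul 31, 1771 (end of Jul, 31 days; 243 left).
−31 → Jun 30, 1771 (end of Jun, 30 days; 212 left).
−30 → May 31, 1771 (end of May, 31 days; 182 left).
−31 → Apr 30, 1771 (end of Apr, 30 days; 151 left).
−30 → Mar 31, 1771 (end of Mar, 31 days; 121 left).
−31 → Feb 28, 1771 (end of Feb, 28 days; 90 left).
−28 → Jan 31, 1771 (end of Jan, 31 days; 62 left).
−31 → Dec 31, 1770 (end of Dec, 31 days; 31 left).
−31 → Nov 30, 1770 (end of Nov, 30 days; 0 left).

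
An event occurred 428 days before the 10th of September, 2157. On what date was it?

July 9, 2156

−365 (one year) → Sep 10, 2156 (63 left).
−10 → Aug 31, 2156 (end of Aug, 31 days; 53 left).
−31 → Jul 31, 2156 (end of Jul, 31 days; 22 left).
−22 → Jul 9, 2156.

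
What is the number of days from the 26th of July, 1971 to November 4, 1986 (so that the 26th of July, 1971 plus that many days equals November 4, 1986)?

Jul 26, 1971 → Jul 26, 1972: 366 days (Feb 29, 1972 is in that span).
Jul 26, 1972 → Jul 26, 1973: 365 days.
Jul 26, 1973 → Jul 26, 1974: 365 days.
Jul 26, 1974 → Jul 26, 1975: 365 days.
Jul 26, 1975 → Jul 26, 1976: 366 days (Feb 29, 1976 is in that span).
Jul 26, 1976 → Jul 26, 1977: 365 days.
Jul 26, 1977 → Jul 26, 1978: 365 days.
Jul 26, 1978 → Jul 26, 1979: 365 days.
Jul 26, 1979 → Jul 26, 1980: 366 days (Feb 29, 1980 is in that span).
Jul 26, 1980 → Jul 26, 1981: 365 days.
Jul 26, 1981 → Jul 26, 1982: 365 days.
Jul 26, 1982 → Jul 26, 1983: 365 days.
Jul 26, 1983 → Jul 26, 1984: 366 days (Feb 29, 1984 is in that span).
Jul 26, 1984 → Jul 26, 1985: 365 days.
Jul 26, 1985 → Jul 26, 1986: 365 days.
Jul 26, 1986 → Aug 26, 1986: 31 days (July has 31).
Aug 26, 1986 → Sep 26, 1986: 31 days (August has 31).
Sep 26, 1986 → Oct 26, 1986: 30 days (September has 30).
Oct 26, 1986 → Nov 4, 1986: 9 days.
Total: 5580 days.

5580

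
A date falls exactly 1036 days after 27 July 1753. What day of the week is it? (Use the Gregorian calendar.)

First find the weekday of Jul 27, 1753. Doomsday rule: the anchor day for the 1700s is Sunday. For year 53: 53÷12 = 4 r 5, and 5÷4 = 1, so 4+5+1 = 10.
Sunday + 10 ≡ Wednesday — that's 1753's doomsday.
In July the doomsday date is Jul 11.
Jul 27 is 16 days after Jul 11; 16 mod 7 = 2, so Wednesday + 2 = Friday.
1036 mod 7 = 0, so 1036 days after a Friday is Friday + 0 = Friday.

Friday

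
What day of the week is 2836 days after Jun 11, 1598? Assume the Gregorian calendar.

Friday

First find the weekday of Jun 11, 1598. Doomsday rule: the anchor day for the 1500s is Wednesday. For year 98: 98÷12 = 8 r 2, and 2÷4 = 0, so 8+2+0 = 10.
Wednesday + 10 ≡ Saturday — that's 1598's doomsday.
In June the doomsday date is Jun 6.
Jun 11 is 5 days after Jun 6; 5 mod 7 = 5, so Saturday + 5 = Thursday.
2836 mod 7 = 1, so 2836 days after a Thursday is Thursday + 1 = Friday.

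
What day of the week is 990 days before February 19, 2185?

Wednesday

First find the weekday of Feb 19, 2185. Doomsday rule: the anchor day for the 2100s is Sunday. For year 85: 85÷12 = 7 r 1, and 1÷4 = 0, so 7+1+0 = 8.
Sunday + 8 ≡ Monday — that's 2185's doomsday.
In February the doomsday date is Feb 28 (2185 is not a leap year).
Feb 19 is 9 days before Feb 28; 9 mod 7 = 2, so Monday − 2 = Saturday.
990 mod 7 = 3, so 990 days before a Saturday is Saturday − 3 = Wednesday.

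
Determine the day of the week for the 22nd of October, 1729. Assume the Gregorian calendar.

Doomsday rule: the anchor day for the 1700s is Sunday. For year 29: 29÷12 = 2 r 5, and 5÷4 = 1, so 2+5+1 = 8.
Sunday + 8 ≡ Monday — that's 1729's doomsday.
In October the doomsday date is Oct 10.
Oct 22 is 12 days after Oct 10; 12 mod 7 = 5, so Monday + 5 = Saturday.

Saturday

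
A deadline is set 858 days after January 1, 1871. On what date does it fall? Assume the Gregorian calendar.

May 8, 1873

+365 (one year) → Jan 1, 1872 (493 left).
+366 (one year; includes Feb 29, 1872) → Jan 1, 1873 (127 left).
Jan has 31 days: +31 → Feb 1, 1873 (96 left).
Feb has 28 days: +28 → Mar 1, 1873 (68 left).
Mar has 31 days: +31 → Apr 1, 1873 (37 left).
Apr has 30 days: +30 → May 1, 1873 (7 left).
+7 → May 8, 1873.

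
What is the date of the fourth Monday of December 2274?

December 28, 2274

December 1, 2274 is a Tuesday.
The first Monday is therefore December 7 (6 days later).
The fourth Monday is 7 + 3×7 = December 28.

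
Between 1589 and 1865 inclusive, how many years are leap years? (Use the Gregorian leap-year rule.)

Multiples of 4 in [1589,1865]: 69.
Of those, multiples of 100: 3 (not leap unless ÷400).
Multiples of 400: 1.
Leap years = 69 − 3 + 1 = 67.

67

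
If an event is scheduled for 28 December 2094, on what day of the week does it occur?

Doomsday rule: the anchor day for the 2000s is Tuesday. For year 94: 94÷12 = 7 r 10, and 10÷4 = 2, so 7+10+2 = 19.
Tuesday + 19 ≡ Sunday — that's 2094's doomsday.
In December the doomsday date is Dec 12.
Dec 28 is 16 days after Dec 12; 16 mod 7 = 2, so Sunday + 2 = Tuesday.

Tuesday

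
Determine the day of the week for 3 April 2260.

Tuesday

Doomsday rule: the anchor day for the 2200s is Friday. For year 60: 60÷12 = 5 r 0, and 0÷4 = 0, so 5+0+0 = 5.
Friday + 5 ≡ Wednesday — that's 2260's doomsday.
In April the doomsday date is Apr 4.
Apr 3 is 1 day before Apr 4; 1 mod 7 = 1, so Wednesday − 1 = Tuesday.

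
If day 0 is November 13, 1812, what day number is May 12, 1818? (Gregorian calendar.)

2006

Nov 13, 1812 → Nov 13, 1813: 365 days.
Nov 13, 1813 → Nov 13, 1814: 365 days.
Nov 13, 1814 → Nov 13, 1815: 365 days.
Nov 13, 1815 → Nov 13, 1816: 366 days (Feb 29, 1816 is in that span).
Nov 13, 1816 → Nov 13, 1817: 365 days.
Nov 13, 1817 → Dec 13, 1817: 30 days (November has 30).
Dec 13, 1817 → Jan 13, 1818: 31 days (December has 31).
Jan 13, 1818 → Feb 13, 1818: 31 days (January has 31).
Feb 13, 1818 → Mar 13, 1818: 28 days (February has 28).
Mar 13, 1818 → Apr 13, 1818: 31 days (March has 31).
Apr 13, 1818 → May 12, 1818: 29 days.
Total: 2006 days.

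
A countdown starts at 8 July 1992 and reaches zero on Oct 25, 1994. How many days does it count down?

839

Jul 8, 1992 → Jul 8, 1993: 365 days.
Jul 8, 1993 → Jul 8, 1994: 365 days.
Jul 8, 1994 → Aug 8, 1994: 31 days (July has 31).
Aug 8, 1994 → Sep 8, 1994: 31 days (August has 31).
Sep 8, 1994 → Oct 8, 1994: 30 days (September has 30).
Oct 8, 1994 → Oct 25, 1994: 17 days.
Total: 839 days.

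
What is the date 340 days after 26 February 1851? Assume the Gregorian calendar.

February 1, 1852

Feb has 28 days: +3 → Mar 1, 1851 (337 left).
Mar has 31 days: +31 → Apr 1, 1851 (306 left).
Apr has 30 days: +30 → May 1, 1851 (276 left).
May has 31 days: +31 → Jun 1, 1851 (245 left).
Jun has 30 days: +30 → Jul 1, 1851 (215 left).
Jul has 31 days: +31 → Aug 1, 1851 (184 left).
Aug has 31 days: +31 → Sep 1, 1851 (153 left).
Sep has 30 days: +30 → Oct 1, 1851 (123 left).
Oct has 31 days: +31 → Nov 1, 1851 (92 left).
Nov has 30 days: +30 → Dec 1, 1851 (62 left).
Dec has 31 days: +31 → Jan 1, 1852 (31 left).
Jan has 31 days: +31 → Feb 1, 1852 (0 left).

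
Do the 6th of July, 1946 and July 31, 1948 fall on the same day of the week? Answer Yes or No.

Yes

From Jul 6, 1946 to Jul 31, 1948 is 756 days.
756 mod 7 = 0, so they are the same weekday.
(Jul 6, 1946 is a Saturday; Jul 31, 1948 is a Saturday.)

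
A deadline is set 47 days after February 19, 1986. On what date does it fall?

Feb has 28 days: +10 → Mar 1, 1986 (37 left).
Mar has 31 days: +31 → Apr 1, 1986 (6 left).
+6 → Apr 7, 1986.

April 7, 1986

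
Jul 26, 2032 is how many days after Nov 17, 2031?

252

Nov 17, 2031 → Dec 17, 2031: 30 days (November has 30).
Dec 17, 2031 → Jan 17, 2032: 31 days (December has 31).
Jan 17, 2032 → Feb 17, 2032: 31 days (January has 31).
Feb 17, 2032 → Mar 17, 2032: 29 days (February has 29).
Mar 17, 2032 → Apr 17, 2032: 31 days (March has 31).
Apr 17, 2032 → May 17, 2032: 30 days (April has 30).
May 17, 2032 → Jun 17, 2032: 31 days (May has 31).
Jun 17, 2032 → Jul 17, 2032: 30 days (June has 30).
Jul 17, 2032 → Jul 26, 2032: 9 days.
Total: 252 days.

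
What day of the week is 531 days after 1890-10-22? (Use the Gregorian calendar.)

Oct 22, 1890 is a Wednesday.
531 mod 7 = 6, so 531 days after a Wednesday is Wednesday + 6 = Tuesday.

Tuesday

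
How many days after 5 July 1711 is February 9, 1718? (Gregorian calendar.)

2411

Jul 5, 1711 → Jul 5, 1712: 366 days (Feb 29, 1712 is in that span).
Jul 5, 1712 → Jul 5, 1713: 365 days.
Jul 5, 1713 → Jul 5, 1714: 365 days.
Jul 5, 1714 → Jul 5, 1715: 365 days.
Jul 5, 1715 → Jul 5, 1716: 366 days (Feb 29, 1716 is in that span).
Jul 5, 1716 → Jul 5, 1717: 365 days.
Jul 5, 1717 → Aug 5, 1717: 31 days (July has 31).
Aug 5, 1717 → Sep 5, 1717: 31 days (August has 31).
Sep 5, 1717 → Oct 5, 1717: 30 days (September has 30).
Oct 5, 1717 → Nov 5, 1717: 31 days (October has 31).
Nov 5, 1717 → Dec 5, 1717: 30 days (November has 30).
Dec 5, 1717 → Jan 5, 1718: 31 days (December has 31).
Jan 5, 1718 → Feb 5, 1718: 31 days (January has 31).
Feb 5, 1718 → Feb 9, 1718: 4 days.
Total: 2411 days.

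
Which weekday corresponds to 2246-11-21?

Saturday

Doomsday rule: the anchor day for the 2200s is Friday. For year 46: 46÷12 = 3 r 10, and 10÷4 = 2, so 3+10+2 = 15.
Friday + 15 ≡ Saturday — that's 2246's doomsday.
In November the doomsday date is Nov 7.
Nov 21 is 14 days after Nov 7; 14 mod 7 = 0, so Saturday + 0 = Saturday.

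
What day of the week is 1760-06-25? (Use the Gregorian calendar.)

Wednesday

Doomsday rule: the anchor day for the 1700s is Sunday. For year 60: 60÷12 = 5 r 0, and 0÷4 = 0, so 5+0+0 = 5.
Sunday + 5 ≡ Friday — that's 1760's doomsday.
In June the doomsday date is Jun 6.
Jun 25 is 19 days after Jun 6; 19 mod 7 = 5, so Friday + 5 = Wednesday.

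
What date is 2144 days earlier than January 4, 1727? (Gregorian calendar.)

February 20, 1721

−365 (one year) → Jan 4, 1726 (1779 left).
−365 (one year) → Jan 4, 1725 (1414 left).
−366 (one year; includes Feb 29, 1724) → Jan 4, 1724 (1048 left).
−365 (one year) → Jan 4, 1723 (683 left).
−365 (one year) → Jan 4, 1722 (318 left).
−4 → Dec 31, 1721 (end of Dec, 31 days; 314 left).
−31 → Nov 30, 1721 (end of Nov, 30 days; 283 left).
−30 → Oct 31, 1721 (end of Oct, 31 days; 253 left).
−31 → Sep 30, 1721 (end of Sep, 30 days; 222 left).
−30 → Aug 31, 1721 (end of Aug, 31 days; 192 left).
−31 → Jul 31, 1721 (end of Jul, 31 days; 161 left).
−31 → Jun 30, 1721 (end of Jun, 30 days; 130 left).
−30 → May 31, 1721 (end of May, 31 days; 100 left).
−31 → Apr 30, 1721 (end of Apr, 30 days; 69 left).
−30 → Mar 31, 1721 (end of Mar, 31 days; 39 left).
−31 → Feb 28, 1721 (end of Feb, 28 days; 8 left).
−8 → Feb 20, 1721.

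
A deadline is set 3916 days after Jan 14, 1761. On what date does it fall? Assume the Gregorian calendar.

October 5, 1771

+365 (one year) → Jan 14, 1762 (3551 left).
+365 (one year) → Jan 14, 1763 (3186 left).
+365 (one year) → Jan 14, 1764 (2821 left).
+366 (one year; includes Feb 29, 1764) → Jan 14, 1765 (2455 left).
+365 (one year) → Jan 14, 1766 (2090 left).
+365 (one year) → Jan 14, 1767 (1725 left).
+365 (one year) → Jan 14, 1768 (1360 left).
+366 (one year; includes Feb 29, 1768) → Jan 14, 1769 (994 left).
+365 (one year) → Jan 14, 1770 (629 left).
+365 (one year) → Jan 14, 1771 (264 left).
Jan has 31 days: +18 → Feb 1, 1771 (246 left).
Feb has 28 days: +28 → Mar 1, 1771 (218 left).
Mar has 31 days: +31 → Apr 1, 1771 (187 left).
Apr has 30 days: +30 → May 1, 1771 (157 left).
May has 31 days: +31 → Jun 1, 1771 (126 left).
Jun has 30 days: +30 → Jul 1, 1771 (96 left).
Jul has 31 days: +31 → Aug 1, 1771 (65 left).
Aug has 31 days: +31 → Sep 1, 1771 (34 left).
Sep has 30 days: +30 → Oct 1, 1771 (4 left).
+4 → Oct 5, 1771.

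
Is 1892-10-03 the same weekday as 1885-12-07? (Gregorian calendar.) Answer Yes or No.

From Dec 7, 1885 to Oct 3, 1892 is 2492 days.
2492 mod 7 = 0, so they are the same weekday.
(Dec 7, 1885 is a Monday; Oct 3, 1892 is a Monday.)

Yes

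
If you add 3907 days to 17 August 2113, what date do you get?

+365 (one year) → Aug 17, 2114 (3542 left).
+365 (one year) → Aug 17, 2115 (3177 left).
+366 (one year; includes Feb 29, 2116) → Aug 17, 2116 (2811 left).
+365 (one year) → Aug 17, 2117 (2446 left).
+365 (one year) → Aug 17, 2118 (2081 left).
+365 (one year) → Aug 17, 2119 (1716 left).
+366 (one year; includes Feb 29, 2120) → Aug 17, 2120 (1350 left).
+365 (one year) → Aug 17, 2121 (985 left).
+365 (one year) → Aug 17, 2122 (620 left).
+365 (one year) → Aug 17, 2123 (255 left).
Aug has 31 days: +15 → Sep 1, 2123 (240 left).
Sep has 30 days: +30 → Oct 1, 2123 (210 left).
Oct has 31 days: +31 → Nov 1, 2123 (179 left).
Nov has 30 days: +30 → Dec 1, 2123 (149 left).
Dec has 31 days: +31 → Jan 1, 2124 (118 left).
Jan has 31 days: +31 → Feb 1, 2124 (87 left).
Feb has 29 days: +29 → Mar 1, 2124 (58 left).
Mar has 31 days: +31 → Apr 1, 2124 (27 left).
+27 → Apr 28, 2124.

April 28, 2124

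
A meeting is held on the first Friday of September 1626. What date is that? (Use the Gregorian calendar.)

September 1, 1626 is a Tuesday.
The first Friday is therefore September 4 (3 days later).

September 4, 1626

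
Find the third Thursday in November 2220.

November 16, 2220

November 1, 2220 is a Wednesday.
The first Thursday is therefore November 2 (1 days later).
The third Thursday is 2 + 2×7 = November 16.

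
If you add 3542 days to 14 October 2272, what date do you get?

+365 (one year) → Oct 14, 2273 (3177 left).
+365 (one year) → Oct 14, 2274 (2812 left).
+365 (one year) → Oct 14, 2275 (2447 left).
+366 (one year; includes Feb 29, 2276) → Oct 14, 2276 (2081 left).
+365 (one year) → Oct 14, 2277 (1716 left).
+365 (one year) → Oct 14, 2278 (1351 left).
+365 (one year) → Oct 14, 2279 (986 left).
+366 (one year; includes Feb 29, 2280) → Oct 14, 2280 (620 left).
+365 (one year) → Oct 14, 2281 (255 left).
Oct has 31 days: +18 → Nov 1, 2281 (237 left).
Nov has 30 days: +30 → Dec 1, 2281 (207 left).
Dec has 31 days: +31 → Jan 1, 2282 (176 left).
Jan has 31 days: +31 → Feb 1, 2282 (145 left).
Feb has 28 days: +28 → Mar 1, 2282 (117 left).
Mar has 31 days: +31 → Apr 1, 2282 (86 left).
Apr has 30 days: +30 → May 1, 2282 (56 left).
May has 31 days: +31 → Jun 1, 2282 (25 left).
+25 → Jun 26, 2282.

June 26, 2282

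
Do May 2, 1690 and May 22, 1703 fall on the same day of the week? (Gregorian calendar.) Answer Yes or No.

Yes

From May 2, 1690 to May 22, 1703 is 4767 days.
4767 mod 7 = 0, so they are the same weekday.
(May 2, 1690 is a Tuesday; May 22, 1703 is a Tuesday.)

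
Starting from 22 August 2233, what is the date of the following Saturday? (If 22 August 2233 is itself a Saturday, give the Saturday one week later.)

Aug 22, 2233 is a Thursday.
From Thursday to the next Saturday is 2 days.
Aug 22, 2233 + 2 = Aug 24, 2233.

August 24, 2233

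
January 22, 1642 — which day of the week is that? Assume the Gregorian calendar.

Wednesday

Doomsday rule: the anchor day for the 1600s is Tuesday. For year 42: 42÷12 = 3 r 6, and 6÷4 = 1, so 3+6+1 = 10.
Tuesday + 10 ≡ Friday — that's 1642's doomsday.
In January the doomsday date is Jan 3 (1642 is not a leap year).
Jan 22 is 19 days after Jan 3; 19 mod 7 = 5, so Friday + 5 = Wednesday.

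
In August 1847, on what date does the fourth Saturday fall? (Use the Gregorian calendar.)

August 28, 1847

August 1, 1847 is a Sunday.
The first Saturday is therefore August 7 (6 days later).
The fourth Saturday is 7 + 3×7 = August 28.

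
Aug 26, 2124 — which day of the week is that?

Saturday

Doomsday rule: the anchor day for the 2100s is Sunday. For year 24: 24÷12 = 2 r 0, and 0÷4 = 0, so 2+0+0 = 2.
Sunday + 2 ≡ Tuesday — that's 2124's doomsday.
In August the doomsday date is Aug 8.
Aug 26 is 18 days after Aug 8; 18 mod 7 = 4, so Tuesday + 4 = Saturday.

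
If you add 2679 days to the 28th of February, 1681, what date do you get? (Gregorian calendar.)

+365 (one year) → Feb 28, 1682 (2314 left).
+365 (one year) → Feb 28, 1683 (1949 left).
+365 (one year) → Feb 28, 1684 (1584 left).
+366 (one year; includes Feb 29, 1684) → Feb 28, 1685 (1218 left).
+365 (one year) → Feb 28, 1686 (853 left).
+365 (one year) → Feb 28, 1687 (488 left).
+365 (one year) → Feb 28, 1688 (123 left).
Feb has 29 days: +2 → Mar 1, 1688 (121 left).
Mar has 31 days: +31 → Apr 1, 1688 (90 left).
Apr has 30 days: +30 → May 1, 1688 (60 left).
May has 31 days: +31 → Jun 1, 1688 (29 left).
+29 → Jun 30, 1688.

June 30, 1688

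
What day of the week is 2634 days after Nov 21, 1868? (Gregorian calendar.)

Monday

First find the weekday of Nov 21, 1868. Doomsday rule: the anchor day for the 1800s is Friday. For year 68: 68÷12 = 5 r 8, and 8÷4 = 2, so 5+8+2 = 15.
Friday + 15 ≡ Saturday — that's 1868's doomsday.
In November the doomsday date is Nov 7.
Nov 21 is 14 days after Nov 7; 14 mod 7 = 0, so Saturday + 0 = Saturday.
2634 mod 7 = 2, so 2634 days after a Saturday is Saturday + 2 = Monday.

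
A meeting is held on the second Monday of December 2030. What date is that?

December 1, 2030 is a Sunday.
The first Monday is therefore December 2 (1 days later).
The second Monday is 2 + 1×7 = December 9.

December 9, 2030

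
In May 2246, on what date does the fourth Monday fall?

May 25, 2246

May 1, 2246 is a Friday.
The first Monday is therefore May 4 (3 days later).
The fourth Monday is 4 + 3×7 = May 25.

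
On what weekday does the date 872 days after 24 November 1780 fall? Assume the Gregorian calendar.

First find the weekday of Nov 24, 1780. Doomsday rule: the anchor day for the 1700s is Sunday. For year 80: 80÷12 = 6 r 8, and 8÷4 = 2, so 6+8+2 = 16.
Sunday + 16 ≡ Tuesday — that's 1780's doomsday.
In November the doomsday date is Nov 7.
Nov 24 is 17 days after Nov 7; 17 mod 7 = 3, so Tuesday + 3 = Friday.
872 mod 7 = 4, so 872 days after a Friday is Friday + 4 = Tuesday.

Tuesday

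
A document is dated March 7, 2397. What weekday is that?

Doomsday rule: the anchor day for the 2300s is Wednesday. For year 97: 97÷12 = 8 r 1, and 1÷4 = 0, so 8+1+0 = 9.
Wednesday + 9 ≡ Friday — that's 2397's doomsday.
In March the doomsday date is Mar 14.
Mar 7 is 7 days before Mar 14; 7 mod 7 = 0, so Friday − 0 = Friday.

Friday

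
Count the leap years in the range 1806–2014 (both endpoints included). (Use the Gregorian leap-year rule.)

51

Multiples of 4 in [1806,2014]: 52.
Of those, multiples of 100: 2 (not leap unless ÷400).
Multiples of 400: 1.
Leap years = 52 − 2 + 1 = 51.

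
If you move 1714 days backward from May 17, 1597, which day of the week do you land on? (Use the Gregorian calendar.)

Sunday

First find the weekday of May 17, 1597. Doomsday rule: the anchor day for the 1500s is Wednesday. For year 97: 97÷12 = 8 r 1, and 1÷4 = 0, so 8+1+0 = 9.
Wednesday + 9 ≡ Friday — that's 1597's doomsday.
In May the doomsday date is May 9.
May 17 is 8 days after May 9; 8 mod 7 = 1, so Friday + 1 = Saturday.
1714 mod 7 = 6, so 1714 days before a Saturday is Saturday − 6 = Sunday.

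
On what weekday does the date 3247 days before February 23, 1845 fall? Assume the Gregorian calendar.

First find the weekday of Feb 23, 1845. Doomsday rule: the anchor day for the 1800s is Friday. For year 45: 45÷12 = 3 r 9, and 9÷4 = 2, so 3+9+2 = 14.
Friday + 14 ≡ Friday — that's 1845's doomsday.
In February the doomsday date is Feb 28 (1845 is not a leap year).
Feb 23 is 5 days before Feb 28; 5 mod 7 = 5, so Friday − 5 = Sunday.
3247 mod 7 = 6, so 3247 days before a Sunday is Sunday − 6 = Monday.

Monday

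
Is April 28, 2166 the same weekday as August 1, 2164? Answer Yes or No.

No

From Aug 1, 2164 to Apr 28, 2166 is 635 days.
635 mod 7 = 5, so they are different weekdays.
(Aug 1, 2164 is a Wednesday; Apr 28, 2166 is a Monday.)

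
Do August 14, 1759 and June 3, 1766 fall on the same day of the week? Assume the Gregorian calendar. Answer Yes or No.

Yes

From Aug 14, 1759 to Jun 3, 1766 is 2485 days.
2485 mod 7 = 0, so they are the same weekday.
(Aug 14, 1759 is a Tuesday; Jun 3, 1766 is a Tuesday.)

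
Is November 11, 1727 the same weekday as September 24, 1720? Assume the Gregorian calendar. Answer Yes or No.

From Sep 24, 1720 to Nov 11, 1727 is 2604 days.
2604 mod 7 = 0, so they are the same weekday.
(Sep 24, 1720 is a Tuesday; Nov 11, 1727 is a Tuesday.)

Yes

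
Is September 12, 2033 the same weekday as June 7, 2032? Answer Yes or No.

From Jun 7, 2032 to Sep 12, 2033 is 462 days.
462 mod 7 = 0, so they are the same weekday.
(Jun 7, 2032 is a Monday; Sep 12, 2033 is a Monday.)

Yes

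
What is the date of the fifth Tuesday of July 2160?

July 29, 2160

July 1, 2160 is a Tuesday.
The first Tuesday is therefore July 1 (same day).
The fifth Tuesday is 1 + 4×7 = July 29.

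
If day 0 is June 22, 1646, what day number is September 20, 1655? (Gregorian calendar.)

Jun 22, 1646 → Jun 22, 1647: 365 days.
Jun 22, 1647 → Jun 22, 1648: 366 days (Feb 29, 1648 is in that span).
Jun 22, 1648 → Jun 22, 1649: 365 days.
Jun 22, 1649 → Jun 22, 1650: 365 days.
Jun 22, 1650 → Jun 22, 1651: 365 days.
Jun 22, 1651 → Jun 22, 1652: 366 days (Feb 29, 1652 is in that span).
Jun 22, 1652 → Jun 22, 1653: 365 days.
Jun 22, 1653 → Jun 22, 1654: 365 days.
Jun 22, 1654 → Jun 22, 1655: 365 days.
Jun 22, 1655 → Jul 22, 1655: 30 days (June has 30).
Jul 22, 1655 → Aug 22, 1655: 31 days (July has 31).
Aug 22, 1655 → Sep 20, 1655: 29 days.
Total: 3377 days.

3377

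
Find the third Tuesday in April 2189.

April 1, 2189 is a Wednesday.
The first Tuesday is therefore April 7 (6 days later).
The third Tuesday is 7 + 2×7 = April 21.

April 21, 2189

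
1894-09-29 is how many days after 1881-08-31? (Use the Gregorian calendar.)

Aug 31, 1881 → Aug 31, 1882: 365 days.
Aug 31, 1882 → Aug 31, 1883: 365 days.
Aug 31, 1883 → Aug 31, 1884: 366 days (Feb 29, 1884 is in that span).
Aug 31, 1884 → Aug 31, 1885: 365 days.
Aug 31, 1885 → Aug 31, 1886: 365 days.
Aug 31, 1886 → Aug 31, 1887: 365 days.
Aug 31, 1887 → Aug 31, 1888: 366 days (Feb 29, 1888 is in that span).
Aug 31, 1888 → Aug 31, 1889: 365 days.
Aug 31, 1889 → Aug 31, 1890: 365 days.
Aug 31, 1890 → Aug 31, 1891: 365 days.
Aug 31, 1891 → Aug 31, 1892: 366 days (Feb 29, 1892 is in that span).
Aug 31, 1892 → Aug 31, 1893: 365 days.
Aug 31, 1893 → Sep 30, 1893: 30 days (August has 31).
Sep 30, 1893 → Oct 30, 1893: 30 days (September has 30).
Oct 30, 1893 → Nov 30, 1893: 31 days (October has 31).
Nov 30, 1893 → Dec 30, 1893: 30 days (November has 30).
Dec 30, 1893 → Jan 30, 1894: 31 days (December has 31).
Jan 30, 1894 → Feb 28, 1894: 29 days (January has 31).
Feb 28, 1894 → Mar 28, 1894: 28 days (February has 28).
Mar 28, 1894 → Apr 28, 1894: 31 days (March has 31).
Apr 28, 1894 → May 28, 1894: 30 days (April has 30).
May 28, 1894 → Jun 28, 1894: 31 days (May has 31).
Jun 28, 1894 → Jul 28, 1894: 30 days (June has 30).
Jul 28, 1894 → Aug 28, 1894: 31 days (July has 31).
Aug 28, 1894 → Sep 28, 1894: 31 days (August has 31).
Sep 28, 1894 → Sep 29, 1894: 1 days.
Total: 4777 days.

4777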